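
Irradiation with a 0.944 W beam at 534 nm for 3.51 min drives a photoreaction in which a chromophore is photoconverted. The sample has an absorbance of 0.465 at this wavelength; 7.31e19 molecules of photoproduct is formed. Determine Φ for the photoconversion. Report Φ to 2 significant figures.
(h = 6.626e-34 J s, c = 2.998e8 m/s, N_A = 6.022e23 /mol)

Product: 7.31e19 / 6.022e23 = 1.214e-4 mol.
Photon energy at 534 nm: hc/λ = (6.626e-34)(2.998e8)/(534e-9) = 3.720e-19 J.
Energy delivered: (0.944 W)(210.6 s) = 198.8 J.
Photons incident: 198.8 / 3.720e-19 = 5.344e20, i.e. 5.344e20/6.022e23 = 8.874e-4 mol.
Fraction absorbed: 1 − 10^(−0.465) = 0.6572.
Photons absorbed: 0.6572 × 8.874e-4 = 5.832e-4 mol.
Φ = 1.214e-4 mol / 5.832e-4 mol photons = 0.21.

Φ = 0.21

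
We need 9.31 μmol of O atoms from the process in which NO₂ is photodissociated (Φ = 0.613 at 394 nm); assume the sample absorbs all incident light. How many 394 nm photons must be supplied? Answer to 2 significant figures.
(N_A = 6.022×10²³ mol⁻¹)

Product: 9.31 μmol = 9.31×10⁻⁶ mol.
Photons that must be absorbed: 9.31×10⁻⁶ / 0.613 = 1.519×10⁻⁵ mol.
Photon count: 1.519×10⁻⁵ × 6.022×10²³ = 9.1×10¹⁸.

9.1×10¹⁸ photons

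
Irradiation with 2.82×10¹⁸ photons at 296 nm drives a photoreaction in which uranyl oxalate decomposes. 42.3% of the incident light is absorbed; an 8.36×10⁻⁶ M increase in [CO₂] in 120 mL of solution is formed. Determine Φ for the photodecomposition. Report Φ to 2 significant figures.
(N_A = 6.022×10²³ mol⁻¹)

Φ = 0.51

Product: (8.36×10⁻⁶ M)(0.12 L) = 1.003×10⁻⁶ mol.
Moles of photons: 2.82×10¹⁸ / 6.022×10²³ = 4.683×10⁻⁶ mol.
Photons absorbed: 0.423 × 4.683×10⁻⁶ = 1.981×10⁻⁶ mol.
Φ = 1.003×10⁻⁶ mol / 1.981×10⁻⁶ mol photons = 0.51.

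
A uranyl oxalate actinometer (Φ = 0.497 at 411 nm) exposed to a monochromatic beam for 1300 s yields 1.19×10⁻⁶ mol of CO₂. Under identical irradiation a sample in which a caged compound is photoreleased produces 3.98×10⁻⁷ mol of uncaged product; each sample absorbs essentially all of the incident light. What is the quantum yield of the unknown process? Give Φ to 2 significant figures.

Φ = 0.17

Photons absorbed by the actinometer: 1.19×10⁻⁶ / 0.497 = 2.394×10⁻⁶ mol.
Φ(unknown) = 3.98×10⁻⁷ / 2.394×10⁻⁶ = 0.17.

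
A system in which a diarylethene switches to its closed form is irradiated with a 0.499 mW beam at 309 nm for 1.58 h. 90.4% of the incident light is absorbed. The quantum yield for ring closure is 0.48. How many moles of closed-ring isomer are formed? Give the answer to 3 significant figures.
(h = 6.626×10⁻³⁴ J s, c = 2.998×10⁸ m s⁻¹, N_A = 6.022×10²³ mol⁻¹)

Photon energy at 309 nm: hc/λ = (6.626×10⁻³⁴)(2.998×10⁸)/(309×10⁻⁹) = 6.429×10⁻¹⁹ J.
Energy delivered: (0.499 mW)(5688 s) = 2.838 J.
Photons incident: 2.838 / 6.429×10⁻¹⁹ = 4.414×10¹⁸, i.e. 4.414×10¹⁸/6.022×10²³ = 7.330×10⁻⁶ mol.
Photons absorbed: 0.904 × 7.330×10⁻⁶ = 6.626×10⁻⁶ mol.
Product: Φ × n_abs = 0.48 × 6.626×10⁻⁶ = 3.180×10⁻⁶ mol.

3.18×10⁻⁶ mol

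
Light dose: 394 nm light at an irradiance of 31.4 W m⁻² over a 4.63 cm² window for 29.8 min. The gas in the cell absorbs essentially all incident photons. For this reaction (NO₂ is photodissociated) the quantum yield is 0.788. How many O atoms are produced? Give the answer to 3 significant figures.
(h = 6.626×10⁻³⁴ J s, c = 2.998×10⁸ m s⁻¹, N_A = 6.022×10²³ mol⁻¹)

4.06×10¹⁹ atoms

Photon energy at 394 nm: hc/λ = (6.626×10⁻³⁴)(2.998×10⁸)/(394×10⁻⁹) = 5.042×10⁻¹⁹ J.
Energy delivered: (31.4 W m⁻²)(4.63×10⁻⁴ m²)(1788 s) = 25.99 J.
Photons incident: 25.99 / 5.042×10⁻¹⁹ = 5.155×10¹⁹, i.e. 5.155×10¹⁹/6.022×10²³ = 8.560×10⁻⁵ mol.
Product: Φ × n_abs = 0.788 × 8.560×10⁻⁵ = 6.745×10⁻⁵ mol.
As a count: 6.745×10⁻⁵ × 6.022×10²³ = 4.06×10¹⁹.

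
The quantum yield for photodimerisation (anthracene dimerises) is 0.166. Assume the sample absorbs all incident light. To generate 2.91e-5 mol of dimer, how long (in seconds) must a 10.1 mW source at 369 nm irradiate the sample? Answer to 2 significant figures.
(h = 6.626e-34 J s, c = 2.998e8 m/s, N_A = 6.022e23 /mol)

t ≈ 5600 s

Photons that must be absorbed: 2.91e-5 / 0.166 = 1.753e-4 mol.
Photon energy: hc/λ = 5.383e-19 J; per mole, 3.242e5 J mol⁻¹.
Energy required: 1.753e-4 × 3.242e5 = 56.83 J.
Time: 56.83 J / 0.0101 W = 5600 s.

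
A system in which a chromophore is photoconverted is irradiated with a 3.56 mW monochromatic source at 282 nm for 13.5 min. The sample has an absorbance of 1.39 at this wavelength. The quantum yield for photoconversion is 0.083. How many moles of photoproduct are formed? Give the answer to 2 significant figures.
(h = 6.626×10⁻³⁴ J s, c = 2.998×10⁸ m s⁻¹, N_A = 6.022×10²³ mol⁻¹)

5.4×10⁻⁷ mol

Photon energy at 282 nm: hc/λ = (6.626×10⁻³⁴)(2.998×10⁸)/(282×10⁻⁹) = 7.044×10⁻¹⁹ J.
Energy delivered: (3.56 mW)(810 s) = 2.884 J.
Photons incident: 2.884 / 7.044×10⁻¹⁹ = 4.094×10¹⁸, i.e. 4.094×10¹⁸/6.022×10²³ = 6.798×10⁻⁶ mol.
Fraction absorbed: 1 − 10^(−1.39) = 0.9593.
Photons absorbed: 0.9593 × 6.798×10⁻⁶ = 6.521×10⁻⁶ mol.
Product: Φ × n_abs = 0.083 × 6.521×10⁻⁶ = 5.412×10⁻⁷ mol.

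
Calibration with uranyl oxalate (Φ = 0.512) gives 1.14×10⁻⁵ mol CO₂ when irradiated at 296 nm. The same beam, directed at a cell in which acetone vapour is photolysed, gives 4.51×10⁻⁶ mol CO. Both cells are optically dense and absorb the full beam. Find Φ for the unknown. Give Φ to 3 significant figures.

Φ = 0.203

Photons absorbed by the actinometer: 1.14×10⁻⁵ / 0.512 = 2.227×10⁻⁵ mol.
Φ(unknown) = 4.51×10⁻⁶ / 2.227×10⁻⁵ = 0.203.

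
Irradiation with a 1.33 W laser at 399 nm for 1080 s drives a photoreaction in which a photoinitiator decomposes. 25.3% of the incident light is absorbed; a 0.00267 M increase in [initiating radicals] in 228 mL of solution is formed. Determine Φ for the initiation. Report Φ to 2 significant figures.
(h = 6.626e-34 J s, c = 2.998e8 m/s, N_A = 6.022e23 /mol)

Product: (0.00267 M)(0.228 L) = 6.088e-4 mol.
Photon energy at 399 nm: hc/λ = (6.626e-34)(2.998e8)/(399e-9) = 4.979e-19 J.
Energy delivered: (1.33 W)(1080 s) = 1436 J.
Photons incident: 1436 / 4.979e-19 = 2.884e21, i.e. 2.884e21/6.022e23 = 0.004789 mol.
Photons absorbed: 0.253 × 0.004789 = 0.001212 mol.
Φ = 6.088e-4 mol / 0.001212 mol photons = 0.50.

Φ = 0.50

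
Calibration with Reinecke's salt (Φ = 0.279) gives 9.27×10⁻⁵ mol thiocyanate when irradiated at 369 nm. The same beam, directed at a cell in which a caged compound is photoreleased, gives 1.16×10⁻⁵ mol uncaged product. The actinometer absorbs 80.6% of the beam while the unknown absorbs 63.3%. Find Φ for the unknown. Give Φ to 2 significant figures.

Photons absorbed by the actinometer: 9.27×10⁻⁵ / 0.279 = 3.323×10⁻⁴ mol.
Incident flux: 3.323×10⁻⁴ / 0.806 = 4.123×10⁻⁴ einstein.
Absorbed by unknown: 0.633 × 4.123×10⁻⁴ = 2.610×10⁻⁴ mol.
Φ(unknown) = 1.16×10⁻⁵ / 2.610×10⁻⁴ = 0.044.

Φ = 0.044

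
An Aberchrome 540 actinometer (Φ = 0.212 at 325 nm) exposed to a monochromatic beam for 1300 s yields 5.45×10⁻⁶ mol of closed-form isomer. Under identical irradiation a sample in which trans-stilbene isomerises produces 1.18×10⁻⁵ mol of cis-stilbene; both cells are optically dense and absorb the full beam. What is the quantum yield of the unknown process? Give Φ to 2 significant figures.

Φ = 0.46

Photons absorbed by the actinometer: 5.45×10⁻⁶ / 0.212 = 2.571×10⁻⁵ mol.
Φ(unknown) = 1.18×10⁻⁵ / 2.571×10⁻⁵ = 0.46.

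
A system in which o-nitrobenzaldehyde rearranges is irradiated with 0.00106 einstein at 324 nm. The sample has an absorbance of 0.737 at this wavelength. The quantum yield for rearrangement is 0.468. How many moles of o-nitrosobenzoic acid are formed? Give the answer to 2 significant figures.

4.1e-4 mol

Fraction absorbed: 1 − 10^(−0.737) = 0.8168.
Photons absorbed: 0.8168 × 0.00106 = 8.658e-4 mol.
Product: Φ × n_abs = 0.468 × 8.658e-4 = 4.052e-4 mol.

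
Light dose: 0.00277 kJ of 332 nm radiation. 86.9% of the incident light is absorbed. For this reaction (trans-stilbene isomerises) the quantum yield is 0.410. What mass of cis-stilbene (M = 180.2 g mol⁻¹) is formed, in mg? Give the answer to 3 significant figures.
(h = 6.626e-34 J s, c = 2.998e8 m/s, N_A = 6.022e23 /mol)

0.494 mg

Photon energy at 332 nm: hc/λ = (6.626e-34)(2.998e8)/(332e-9) = 5.983e-19 J.
Incident energy: 0.00277 kJ = 2.77 J.
Photons incident: 2.77 / 5.983e-19 = 4.630e18, i.e. 4.630e18/6.022e23 = 7.688e-6 mol.
Photons absorbed: 0.869 × 7.688e-6 = 6.681e-6 mol.
Product: Φ × n_abs = 0.410 × 6.681e-6 = 2.739e-6 mol.
Mass: 2.739e-6 × 180.2 = 4.936e-4 g = 0.494 mg.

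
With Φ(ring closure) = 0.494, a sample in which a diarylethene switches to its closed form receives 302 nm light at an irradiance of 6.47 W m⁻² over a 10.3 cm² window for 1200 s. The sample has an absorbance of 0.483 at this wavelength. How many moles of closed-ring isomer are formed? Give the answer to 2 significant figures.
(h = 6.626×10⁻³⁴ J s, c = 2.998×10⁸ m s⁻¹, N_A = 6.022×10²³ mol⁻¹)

6.7×10⁻⁶ mol

Photon energy at 302 nm: hc/λ = (6.626×10⁻³⁴)(2.998×10⁸)/(302×10⁻⁹) = 6.578×10⁻¹⁹ J.
Energy delivered: (6.47 W m⁻²)(10.3×10⁻⁴ m²)(1200 s) = 7.997 J.
Photons incident: 7.997 / 6.578×10⁻¹⁹ = 1.216×10¹⁹, i.e. 1.216×10¹⁹/6.022×10²³ = 2.019×10⁻⁵ mol.
Fraction absorbed: 1 − 10^(−0.483) = 0.6711.
Photons absorbed: 0.6711 × 2.019×10⁻⁵ = 1.355×10⁻⁵ mol.
Product: Φ × n_abs = 0.494 × 1.355×10⁻⁵ = 6.694×10⁻⁶ mol.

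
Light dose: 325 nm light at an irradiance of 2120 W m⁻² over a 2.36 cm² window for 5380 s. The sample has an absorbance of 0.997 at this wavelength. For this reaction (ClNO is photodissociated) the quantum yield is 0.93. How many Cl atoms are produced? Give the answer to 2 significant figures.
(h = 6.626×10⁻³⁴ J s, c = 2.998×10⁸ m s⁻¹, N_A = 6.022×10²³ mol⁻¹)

Photon energy at 325 nm: hc/λ = (6.626×10⁻³⁴)(2.998×10⁸)/(325×10⁻⁹) = 6.112×10⁻¹⁹ J.
Energy delivered: (2120 W m⁻²)(2.36×10⁻⁴ m²)(5380 s) = 2692 J.
Photons incident: 2692 / 6.112×10⁻¹⁹ = 4.404×10²¹, i.e. 4.404×10²¹/6.022×10²³ = 0.007313 mol.
Fraction absorbed: 1 − 10^(−0.997) = 0.8993.
Photons absorbed: 0.8993 × 0.007313 = 0.006577 mol.
Product: Φ × n_abs = 0.93 × 0.006577 = 0.006117 mol.
As a count: 0.006117 × 6.022×10²³ = 3.7×10²¹.

3.7×10²¹ atoms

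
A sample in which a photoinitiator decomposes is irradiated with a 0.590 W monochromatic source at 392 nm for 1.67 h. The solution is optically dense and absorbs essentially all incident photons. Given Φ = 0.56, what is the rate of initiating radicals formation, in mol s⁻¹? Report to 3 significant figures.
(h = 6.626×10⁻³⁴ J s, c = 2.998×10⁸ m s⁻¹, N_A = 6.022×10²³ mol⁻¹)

1.08×10⁻⁶ mol s⁻¹

Photon energy at 392 nm: hc/λ = (6.626×10⁻³⁴)(2.998×10⁸)/(392×10⁻⁹) = 5.068×10⁻¹⁹ J.
Energy delivered: (0.590 W)(6012 s) = 3547 J.
Photons incident: 3547 / 5.068×10⁻¹⁹ = 6.999×10²¹, i.e. 6.999×10²¹/6.022×10²³ = 0.01162 mol.
Product formed: 0.56 × 0.01162 = 0.006507 mol.
Rate: 0.006507 / 6012 s = 1.08×10⁻⁶ mol s⁻¹.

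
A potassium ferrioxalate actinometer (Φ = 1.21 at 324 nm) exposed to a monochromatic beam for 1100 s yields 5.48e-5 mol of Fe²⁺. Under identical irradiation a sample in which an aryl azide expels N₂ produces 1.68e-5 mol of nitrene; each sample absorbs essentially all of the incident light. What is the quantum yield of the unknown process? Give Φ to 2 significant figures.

Photons absorbed by the actinometer: 5.48e-5 / 1.21 = 4.529e-5 mol.
Φ(unknown) = 1.68e-5 / 4.529e-5 = 0.37.

Φ = 0.37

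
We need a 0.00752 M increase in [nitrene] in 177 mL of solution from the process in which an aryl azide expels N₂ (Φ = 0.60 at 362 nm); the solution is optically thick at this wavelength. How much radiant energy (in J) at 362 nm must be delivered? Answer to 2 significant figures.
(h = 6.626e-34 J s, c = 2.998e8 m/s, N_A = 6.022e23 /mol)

Product: (0.00752 M)(0.177 L) = 0.001331 mol.
Photons that must be absorbed: 0.001331 / 0.60 = 0.002218 mol.
Photon energy: hc/λ = 5.487e-19 J; per mole, 3.304e5 J mol⁻¹.
Energy required: 0.002218 × 3.304e5 = 730 J.

730 J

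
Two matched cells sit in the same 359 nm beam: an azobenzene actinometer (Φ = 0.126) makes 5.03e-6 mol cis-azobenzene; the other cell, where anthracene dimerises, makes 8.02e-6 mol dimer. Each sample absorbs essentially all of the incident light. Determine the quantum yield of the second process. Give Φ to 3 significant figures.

Φ = 0.201

Photons absorbed by the actinometer: 5.03e-6 / 0.126 = 3.992e-5 mol.
Φ(unknown) = 8.02e-6 / 3.992e-5 = 0.201.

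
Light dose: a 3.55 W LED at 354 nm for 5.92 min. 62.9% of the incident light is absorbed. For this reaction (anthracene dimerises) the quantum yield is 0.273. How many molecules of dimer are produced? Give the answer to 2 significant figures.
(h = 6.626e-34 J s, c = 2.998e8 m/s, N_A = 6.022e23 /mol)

Photon energy at 354 nm: hc/λ = (6.626e-34)(2.998e8)/(354e-9) = 5.612e-19 J.
Energy delivered: (3.55 W)(355.2 s) = 1261 J.
Photons incident: 1261 / 5.612e-19 = 2.247e21, i.e. 2.247e21/6.022e23 = 0.003731 mol.
Photons absorbed: 0.629 × 0.003731 = 0.002347 mol.
Product: Φ × n_abs = 0.273 × 0.002347 = 6.407e-4 mol.
As a count: 6.407e-4 × 6.022e23 = 3.9e20.

3.9e20 molecules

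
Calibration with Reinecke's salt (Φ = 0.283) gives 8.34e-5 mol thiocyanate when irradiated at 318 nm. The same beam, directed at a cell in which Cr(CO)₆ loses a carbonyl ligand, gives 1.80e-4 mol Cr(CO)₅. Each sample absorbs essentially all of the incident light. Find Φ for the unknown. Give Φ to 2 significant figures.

Photons absorbed by the actinometer: 8.34e-5 / 0.283 = 2.947e-4 mol.
Φ(unknown) = 1.80e-4 / 2.947e-4 = 0.61.

Φ = 0.61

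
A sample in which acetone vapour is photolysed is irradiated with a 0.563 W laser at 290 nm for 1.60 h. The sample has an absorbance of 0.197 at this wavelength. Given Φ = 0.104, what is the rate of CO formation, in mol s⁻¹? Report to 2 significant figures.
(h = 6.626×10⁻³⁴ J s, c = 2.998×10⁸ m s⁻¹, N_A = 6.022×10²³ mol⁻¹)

5.2×10⁻⁸ mol s⁻¹

Photon energy at 290 nm: hc/λ = (6.626×10⁻³⁴)(2.998×10⁸)/(290×10⁻⁹) = 6.850×10⁻¹⁹ J.
Energy delivered: (0.563 W)(5760 s) = 3243 J.
Photons incident: 3243 / 6.850×10⁻¹⁹ = 4.734×10²¹, i.e. 4.734×10²¹/6.022×10²³ = 0.007861 mol.
Fraction absorbed: 1 − 10^(−0.197) = 0.3647.
Photons absorbed: 0.3647 × 0.007861 = 0.002867 mol.
Product formed: 0.104 × 0.002867 = 2.982×10⁻⁴ mol.
Rate: 2.982×10⁻⁴ / 5760 s = 5.2×10⁻⁸ mol s⁻¹.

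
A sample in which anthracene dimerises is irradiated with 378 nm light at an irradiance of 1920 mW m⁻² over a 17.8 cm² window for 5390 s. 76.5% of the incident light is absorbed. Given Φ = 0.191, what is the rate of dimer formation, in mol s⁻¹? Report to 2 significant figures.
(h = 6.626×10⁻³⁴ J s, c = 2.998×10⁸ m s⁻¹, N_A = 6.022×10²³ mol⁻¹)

1.6×10⁻⁹ mol s⁻¹

Photon energy at 378 nm: hc/λ = (6.626×10⁻³⁴)(2.998×10⁸)/(378×10⁻⁹) = 5.255×10⁻¹⁹ J.
Energy delivered: (1920 mW m⁻²)(17.8×10⁻⁴ m²)(5390 s) = 18.42 J.
Photons incident: 18.42 / 5.255×10⁻¹⁹ = 3.505×10¹⁹, i.e. 3.505×10¹⁹/6.022×10²³ = 5.820×10⁻⁵ mol.
Photons absorbed: 0.765 × 5.820×10⁻⁵ = 4.452×10⁻⁵ mol.
Product formed: 0.191 × 4.452×10⁻⁵ = 8.503×10⁻⁶ mol.
Rate: 8.503×10⁻⁶ / 5390 s = 1.6×10⁻⁹ mol s⁻¹.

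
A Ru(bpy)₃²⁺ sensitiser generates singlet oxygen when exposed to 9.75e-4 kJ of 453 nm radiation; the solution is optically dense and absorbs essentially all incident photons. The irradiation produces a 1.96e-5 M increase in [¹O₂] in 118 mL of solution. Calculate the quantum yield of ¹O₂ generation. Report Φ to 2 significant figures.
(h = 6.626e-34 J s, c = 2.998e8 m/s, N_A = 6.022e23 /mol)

Product: (1.96e-5 M)(0.118 L) = 2.313e-6 mol.
Photon energy at 453 nm: hc/λ = (6.626e-34)(2.998e8)/(453e-9) = 4.385e-19 J.
Incident energy: 9.75e-4 kJ = 0.975 J.
Photons incident: 0.975 / 4.385e-19 = 2.223e18, i.e. 2.223e18/6.022e23 = 3.691e-6 mol.
Φ = 2.313e-6 mol / 3.691e-6 mol photons = 0.63.

Φ = 0.63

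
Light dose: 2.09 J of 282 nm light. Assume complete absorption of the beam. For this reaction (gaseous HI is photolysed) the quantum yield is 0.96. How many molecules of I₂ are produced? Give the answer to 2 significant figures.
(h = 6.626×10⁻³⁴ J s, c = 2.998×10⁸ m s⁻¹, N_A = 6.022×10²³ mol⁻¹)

2.8×10¹⁸ molecules

Photon energy at 282 nm: hc/λ = (6.626×10⁻³⁴)(2.998×10⁸)/(282×10⁻⁹) = 7.044×10⁻¹⁹ J.
Photons incident: 2.09 / 7.044×10⁻¹⁹ = 2.967×10¹⁸, i.e. 2.967×10¹⁸/6.022×10²³ = 4.927×10⁻⁶ mol.
Product: Φ × n_abs = 0.96 × 4.927×10⁻⁶ = 4.730×10⁻⁶ mol.
As a count: 4.730×10⁻⁶ × 6.022×10²³ = 2.8×10¹⁸.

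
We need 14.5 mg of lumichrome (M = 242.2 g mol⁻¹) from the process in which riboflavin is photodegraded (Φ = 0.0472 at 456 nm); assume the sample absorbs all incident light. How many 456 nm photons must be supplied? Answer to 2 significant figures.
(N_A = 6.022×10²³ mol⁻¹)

7.6×10²⁰ photons

Product: 14.5 mg / 242.2 g mol⁻¹ = 5.987×10⁻⁵ mol.
Photons that must be absorbed: 5.987×10⁻⁵ / 0.0472 = 0.001268 mol.
Photon count: 0.001268 × 6.022×10²³ = 7.6×10²⁰.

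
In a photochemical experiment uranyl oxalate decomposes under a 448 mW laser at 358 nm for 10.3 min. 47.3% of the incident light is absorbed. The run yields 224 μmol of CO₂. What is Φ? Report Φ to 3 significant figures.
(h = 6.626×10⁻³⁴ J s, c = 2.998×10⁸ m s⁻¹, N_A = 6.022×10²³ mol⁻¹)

Φ = 0.572

Product: 224 μmol = 2.24×10⁻⁴ mol.
Photon energy at 358 nm: hc/λ = (6.626×10⁻³⁴)(2.998×10⁸)/(358×10⁻⁹) = 5.549×10⁻¹⁹ J.
Energy delivered: (448 mW)(618 s) = 276.9 J.
Photons incident: 276.9 / 5.549×10⁻¹⁹ = 4.990×10²⁰, i.e. 4.990×10²⁰/6.022×10²³ = 8.286×10⁻⁴ mol.
Photons absorbed: 0.473 × 8.286×10⁻⁴ = 3.919×10⁻⁴ mol.
Φ = 2.24×10⁻⁴ mol / 3.919×10⁻⁴ mol photons = 0.572.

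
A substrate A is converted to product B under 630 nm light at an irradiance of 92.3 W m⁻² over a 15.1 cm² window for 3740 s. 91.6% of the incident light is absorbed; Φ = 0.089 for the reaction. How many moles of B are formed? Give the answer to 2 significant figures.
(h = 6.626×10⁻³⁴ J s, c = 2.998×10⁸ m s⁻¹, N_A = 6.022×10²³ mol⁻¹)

Photon energy at 630 nm: hc/λ = (6.626×10⁻³⁴)(2.998×10⁸)/(630×10⁻⁹) = 3.153×10⁻¹⁹ J.
Energy delivered: (92.3 W m⁻²)(15.1×10⁻⁴ m²)(3740 s) = 521.3 J.
Photons incident: 521.3 / 3.153×10⁻¹⁹ = 1.653×10²¹, i.e. 1.653×10²¹/6.022×10²³ = 0.002745 mol.
Photons absorbed: 0.916 × 0.002745 = 0.002514 mol.
Product: Φ × n_abs = 0.089 × 0.002514 = 2.237×10⁻⁴ mol.

2.2×10⁻⁴ mol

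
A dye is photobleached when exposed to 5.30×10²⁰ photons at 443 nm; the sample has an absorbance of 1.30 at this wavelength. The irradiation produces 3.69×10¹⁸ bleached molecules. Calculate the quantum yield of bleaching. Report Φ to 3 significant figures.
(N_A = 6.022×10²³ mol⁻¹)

Product: 3.69×10¹⁸ / 6.022×10²³ = 6.128×10⁻⁶ mol.
Moles of photons: 5.30×10²⁰ / 6.022×10²³ = 8.801×10⁻⁴ mol.
Fraction absorbed: 1 − 10^(−1.30) = 0.9499.
Photons absorbed: 0.9499 × 8.801×10⁻⁴ = 8.360×10⁻⁴ mol.
Φ = 6.128×10⁻⁶ mol / 8.360×10⁻⁴ mol photons = 0.00733.

Φ = 0.00733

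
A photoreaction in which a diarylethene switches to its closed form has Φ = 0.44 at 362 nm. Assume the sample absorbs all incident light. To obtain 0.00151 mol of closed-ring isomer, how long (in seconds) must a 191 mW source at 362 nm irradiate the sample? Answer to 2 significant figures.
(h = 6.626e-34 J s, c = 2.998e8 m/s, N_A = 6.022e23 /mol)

t ≈ 5900 s

Photons that must be absorbed: 0.00151 / 0.44 = 0.003432 mol.
Photon energy: hc/λ = 5.487e-19 J; per mole, 3.304e5 J mol⁻¹.
Energy required: 0.003432 × 3.304e5 = 1134 J.
Time: 1134 J / 0.191 W = 5900 s.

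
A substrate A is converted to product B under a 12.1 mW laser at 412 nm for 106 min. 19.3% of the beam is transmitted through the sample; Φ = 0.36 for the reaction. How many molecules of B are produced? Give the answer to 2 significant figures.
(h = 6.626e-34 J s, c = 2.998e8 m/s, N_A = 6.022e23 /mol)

4.6e19 molecules

Photon energy at 412 nm: hc/λ = (6.626e-34)(2.998e8)/(412e-9) = 4.822e-19 J.
Energy delivered: (12.1 mW)(6360 s) = 76.96 J.
Photons incident: 76.96 / 4.822e-19 = 1.596e20, i.e. 1.596e20/6.022e23 = 2.650e-4 mol.
Fraction absorbed: 1 − 19.3/100 = 0.8070.
Photons absorbed: 0.8070 × 2.650e-4 = 2.139e-4 mol.
Product: Φ × n_abs = 0.36 × 2.139e-4 = 7.700e-5 mol.
As a count: 7.700e-5 × 6.022e23 = 4.6e19.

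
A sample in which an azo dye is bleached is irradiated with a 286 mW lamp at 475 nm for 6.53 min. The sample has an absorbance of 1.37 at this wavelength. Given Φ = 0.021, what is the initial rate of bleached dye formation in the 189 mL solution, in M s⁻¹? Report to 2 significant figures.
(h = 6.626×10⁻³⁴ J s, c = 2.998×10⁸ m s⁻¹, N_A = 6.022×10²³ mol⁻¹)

Photon energy at 475 nm: hc/λ = (6.626×10⁻³⁴)(2.998×10⁸)/(475×10⁻⁹) = 4.182×10⁻¹⁹ J.
Energy delivered: (286 mW)(391.8 s) = 112.1 J.
Photons incident: 112.1 / 4.182×10⁻¹⁹ = 2.681×10²⁰, i.e. 2.681×10²⁰/6.022×10²³ = 4.452×10⁻⁴ mol.
Fraction absorbed: 1 − 10^(−1.37) = 0.9573.
Photons absorbed: 0.9573 × 4.452×10⁻⁴ = 4.262×10⁻⁴ mol.
Product formed: 0.021 × 4.262×10⁻⁴ = 8.950×10⁻⁶ mol.
Rate: 8.950×10⁻⁶ mol / (391.8 s × 0.189 L) = 1.2×10⁻⁷ M s⁻¹.

1.2×10⁻⁷ M s⁻¹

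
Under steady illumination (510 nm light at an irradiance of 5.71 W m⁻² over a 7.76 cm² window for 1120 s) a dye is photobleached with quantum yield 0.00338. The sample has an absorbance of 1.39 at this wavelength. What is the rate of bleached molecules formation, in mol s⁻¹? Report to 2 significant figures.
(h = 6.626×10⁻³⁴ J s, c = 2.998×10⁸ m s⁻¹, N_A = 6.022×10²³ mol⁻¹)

Photon energy at 510 nm: hc/λ = (6.626×10⁻³⁴)(2.998×10⁸)/(510×10⁻⁹) = 3.895×10⁻¹⁹ J.
Energy delivered: (5.71 W m⁻²)(7.76×10⁻⁴ m²)(1120 s) = 4.963 J.
Photons incident: 4.963 / 3.895×10⁻¹⁹ = 1.274×10¹⁹, i.e. 1.274×10¹⁹/6.022×10²³ = 2.116×10⁻⁵ mol.
Fraction absorbed: 1 − 10^(−1.39) = 0.9593.
Photons absorbed: 0.9593 × 2.116×10⁻⁵ = 2.030×10⁻⁵ mol.
Product formed: 0.00338 × 2.030×10⁻⁵ = 6.861×10⁻⁸ mol.
Rate: 6.861×10⁻⁸ / 1120 s = 6.1×10⁻¹¹ mol s⁻¹.

6.1×10⁻¹¹ mol s⁻¹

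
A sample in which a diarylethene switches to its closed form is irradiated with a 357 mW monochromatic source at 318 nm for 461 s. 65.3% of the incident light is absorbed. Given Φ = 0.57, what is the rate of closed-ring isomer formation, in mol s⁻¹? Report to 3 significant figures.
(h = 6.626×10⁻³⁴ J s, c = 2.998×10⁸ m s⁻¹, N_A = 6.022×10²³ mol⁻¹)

Photon energy at 318 nm: hc/λ = (6.626×10⁻³⁴)(2.998×10⁸)/(318×10⁻⁹) = 6.247×10⁻¹⁹ J.
Energy delivered: (357 mW)(461 s) = 164.6 J.
Photons incident: 164.6 / 6.247×10⁻¹⁹ = 2.635×10²⁰, i.e. 2.635×10²⁰/6.022×10²³ = 4.376×10⁻⁴ mol.
Photons absorbed: 0.653 × 4.376×10⁻⁴ = 2.858×10⁻⁴ mol.
Product formed: 0.57 × 2.858×10⁻⁴ = 1.629×10⁻⁴ mol.
Rate: 1.629×10⁻⁴ / 461 s = 3.53×10⁻⁷ mol s⁻¹.

3.53×10⁻⁷ mol s⁻¹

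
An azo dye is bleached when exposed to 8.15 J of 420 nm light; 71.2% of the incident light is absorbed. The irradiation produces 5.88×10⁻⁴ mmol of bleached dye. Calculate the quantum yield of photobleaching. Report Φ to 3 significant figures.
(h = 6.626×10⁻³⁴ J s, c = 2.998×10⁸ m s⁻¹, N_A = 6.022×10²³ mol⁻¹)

Φ = 0.0289

Product: 5.88×10⁻⁴ mmol = 5.88×10⁻⁷ mol.
Photon energy at 420 nm: hc/λ = (6.626×10⁻³⁴)(2.998×10⁸)/(420×10⁻⁹) = 4.730×10⁻¹⁹ J.
Photons incident: 8.15 / 4.730×10⁻¹⁹ = 1.723×10¹⁹, i.e. 1.723×10¹⁹/6.022×10²³ = 2.861×10⁻⁵ mol.
Photons absorbed: 0.712 × 2.861×10⁻⁵ = 2.037×10⁻⁵ mol.
Φ = 5.88×10⁻⁷ mol / 2.037×10⁻⁵ mol photons = 0.0289.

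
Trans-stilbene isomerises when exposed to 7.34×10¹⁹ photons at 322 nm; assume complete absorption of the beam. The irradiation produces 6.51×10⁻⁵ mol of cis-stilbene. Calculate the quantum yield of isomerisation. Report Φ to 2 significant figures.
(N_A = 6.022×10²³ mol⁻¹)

Moles of photons: 7.34×10¹⁹ / 6.022×10²³ = 1.219×10⁻⁴ mol.
Φ = 6.51×10⁻⁵ mol / 1.219×10⁻⁴ mol photons = 0.53.

Φ = 0.53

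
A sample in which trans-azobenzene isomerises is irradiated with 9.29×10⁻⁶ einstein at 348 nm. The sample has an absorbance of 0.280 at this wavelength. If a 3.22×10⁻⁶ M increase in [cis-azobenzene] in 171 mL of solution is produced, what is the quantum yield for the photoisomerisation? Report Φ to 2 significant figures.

Product: (3.22×10⁻⁶ M)(0.171 L) = 5.506×10⁻⁷ mol.
Fraction absorbed: 1 − 10^(−0.280) = 0.4752.
Photons absorbed: 0.4752 × 9.29×10⁻⁶ = 4.415×10⁻⁶ mol.
Φ = 5.506×10⁻⁷ mol / 4.415×10⁻⁶ mol photons = 0.12.

Φ = 0.12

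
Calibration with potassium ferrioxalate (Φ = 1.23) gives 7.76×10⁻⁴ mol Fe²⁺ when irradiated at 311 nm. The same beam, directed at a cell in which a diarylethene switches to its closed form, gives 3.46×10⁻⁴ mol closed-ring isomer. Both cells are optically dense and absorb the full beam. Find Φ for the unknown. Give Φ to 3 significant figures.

Photons absorbed by the actinometer: 7.76×10⁻⁴ / 1.23 = 6.309×10⁻⁴ mol.
Φ(unknown) = 3.46×10⁻⁴ / 6.309×10⁻⁴ = 0.548.

Φ = 0.548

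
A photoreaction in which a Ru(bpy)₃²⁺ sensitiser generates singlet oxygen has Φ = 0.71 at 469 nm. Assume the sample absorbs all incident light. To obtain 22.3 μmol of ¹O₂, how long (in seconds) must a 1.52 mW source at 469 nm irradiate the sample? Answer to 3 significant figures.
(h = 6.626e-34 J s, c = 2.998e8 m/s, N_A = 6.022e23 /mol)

Product: 22.3 μmol = 2.23e-5 mol.
Photons that must be absorbed: 2.23e-5 / 0.71 = 3.141e-5 mol.
Photon energy: hc/λ = 4.236e-19 J; per mole, 2.551e5 J mol⁻¹.
Energy required: 3.141e-5 × 2.551e5 = 8.013 J.
Time: 8.013 J / 0.00152 W = 5270 s.

t ≈ 5270 s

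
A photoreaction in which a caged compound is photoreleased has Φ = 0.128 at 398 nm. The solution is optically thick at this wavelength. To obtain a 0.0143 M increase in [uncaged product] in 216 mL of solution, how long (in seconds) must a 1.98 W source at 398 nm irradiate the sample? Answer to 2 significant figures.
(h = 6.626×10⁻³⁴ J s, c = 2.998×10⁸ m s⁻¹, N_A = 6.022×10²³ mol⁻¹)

Product: (0.0143 M)(0.216 L) = 0.003089 mol.
Photons that must be absorbed: 0.003089 / 0.128 = 0.02413 mol.
Photon energy: hc/λ = 4.991×10⁻¹⁹ J; per mole, 3.006×10⁵ J mol⁻¹.
Energy required: 0.02413 × 3.006×10⁵ = 7253 J.
Time: 7253 J / 1.98 W = 3700 s.

t ≈ 3700 s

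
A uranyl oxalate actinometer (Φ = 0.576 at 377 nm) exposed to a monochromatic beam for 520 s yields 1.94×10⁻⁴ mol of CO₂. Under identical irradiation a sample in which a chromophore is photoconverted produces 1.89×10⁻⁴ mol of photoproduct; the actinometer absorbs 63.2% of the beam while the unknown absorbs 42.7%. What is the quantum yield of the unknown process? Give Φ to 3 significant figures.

Photons absorbed by the actinometer: 1.94×10⁻⁴ / 0.576 = 3.368×10⁻⁴ mol.
Incident flux: 3.368×10⁻⁴ / 0.632 = 5.329×10⁻⁴ einstein.
Absorbed by unknown: 0.427 × 5.329×10⁻⁴ = 2.275×10⁻⁴ mol.
Φ(unknown) = 1.89×10⁻⁴ / 2.275×10⁻⁴ = 0.831.

Φ = 0.831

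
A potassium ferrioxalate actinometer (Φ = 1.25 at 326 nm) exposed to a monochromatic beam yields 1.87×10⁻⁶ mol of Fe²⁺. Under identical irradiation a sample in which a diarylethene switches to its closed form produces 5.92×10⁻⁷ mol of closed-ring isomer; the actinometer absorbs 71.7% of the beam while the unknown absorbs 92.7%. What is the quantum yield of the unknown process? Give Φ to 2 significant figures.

Φ = 0.31

Photons absorbed by the actinometer: 1.87×10⁻⁶ / 1.25 = 1.496×10⁻⁶ mol.
Incident flux: 1.496×10⁻⁶ / 0.717 = 2.086×10⁻⁶ einstein.
Absorbed by unknown: 0.927 × 2.086×10⁻⁶ = 1.934×10⁻⁶ mol.
Φ(unknown) = 5.92×10⁻⁷ / 1.934×10⁻⁶ = 0.31.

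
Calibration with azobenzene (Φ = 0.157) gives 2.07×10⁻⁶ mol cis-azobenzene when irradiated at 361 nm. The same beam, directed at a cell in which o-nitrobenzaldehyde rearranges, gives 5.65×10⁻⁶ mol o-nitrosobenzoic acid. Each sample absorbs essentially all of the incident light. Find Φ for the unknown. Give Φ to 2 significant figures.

Φ = 0.43

Photons absorbed by the actinometer: 2.07×10⁻⁶ / 0.157 = 1.318×10⁻⁵ mol.
Φ(unknown) = 5.65×10⁻⁶ / 1.318×10⁻⁵ = 0.43.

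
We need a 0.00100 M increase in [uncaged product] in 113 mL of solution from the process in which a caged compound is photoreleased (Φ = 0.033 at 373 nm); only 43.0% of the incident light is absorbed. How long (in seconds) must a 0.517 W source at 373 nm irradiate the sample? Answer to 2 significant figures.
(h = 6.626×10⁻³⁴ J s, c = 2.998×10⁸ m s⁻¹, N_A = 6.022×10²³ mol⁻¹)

t ≈ 4900 s

Product: (0.00100 M)(0.113 L) = 1.130×10⁻⁴ mol.
Photons that must be absorbed: 1.130×10⁻⁴ / 0.033 = 0.003424 mol.
Incident photons needed: 0.003424 / 0.430 = 0.007963 mol.
Photon energy: hc/λ = 5.326×10⁻¹⁹ J; per mole, 3.207×10⁵ J mol⁻¹.
Energy required: 0.007963 × 3.207×10⁵ = 2554 J.
Time: 2554 J / 0.517 W = 4900 s.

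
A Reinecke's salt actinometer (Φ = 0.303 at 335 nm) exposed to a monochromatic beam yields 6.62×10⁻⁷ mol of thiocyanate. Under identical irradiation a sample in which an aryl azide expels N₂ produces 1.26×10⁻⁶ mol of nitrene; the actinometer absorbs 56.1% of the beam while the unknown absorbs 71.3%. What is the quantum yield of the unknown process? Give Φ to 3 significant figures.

Photons absorbed by the actinometer: 6.62×10⁻⁷ / 0.303 = 2.185×10⁻⁶ mol.
Incident flux: 2.185×10⁻⁶ / 0.561 = 3.895×10⁻⁶ einstein.
Absorbed by unknown: 0.713 × 3.895×10⁻⁶ = 2.777×10⁻⁶ mol.
Φ(unknown) = 1.26×10⁻⁶ / 2.777×10⁻⁶ = 0.454.

Φ = 0.454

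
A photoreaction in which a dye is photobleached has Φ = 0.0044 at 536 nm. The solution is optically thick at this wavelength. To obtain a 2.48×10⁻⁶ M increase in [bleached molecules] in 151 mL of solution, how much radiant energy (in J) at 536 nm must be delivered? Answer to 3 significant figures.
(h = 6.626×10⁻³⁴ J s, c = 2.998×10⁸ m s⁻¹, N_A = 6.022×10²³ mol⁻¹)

Product: (2.48×10⁻⁶ M)(0.151 L) = 3.745×10⁻⁷ mol.
Photons that must be absorbed: 3.745×10⁻⁷ / 0.0044 = 8.511×10⁻⁵ mol.
Photon energy: hc/λ = 3.706×10⁻¹⁹ J; per mole, 2.232×10⁵ J mol⁻¹.
Energy required: 8.511×10⁻⁵ × 2.232×10⁵ = 19.0 J.

19.0 J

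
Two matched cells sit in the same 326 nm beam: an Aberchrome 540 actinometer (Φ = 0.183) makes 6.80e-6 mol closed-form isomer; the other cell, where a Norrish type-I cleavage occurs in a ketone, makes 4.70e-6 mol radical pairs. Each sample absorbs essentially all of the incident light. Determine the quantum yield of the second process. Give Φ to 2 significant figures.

Φ = 0.13

Photons absorbed by the actinometer: 6.80e-6 / 0.183 = 3.716e-5 mol.
Φ(unknown) = 4.70e-6 / 3.716e-5 = 0.13.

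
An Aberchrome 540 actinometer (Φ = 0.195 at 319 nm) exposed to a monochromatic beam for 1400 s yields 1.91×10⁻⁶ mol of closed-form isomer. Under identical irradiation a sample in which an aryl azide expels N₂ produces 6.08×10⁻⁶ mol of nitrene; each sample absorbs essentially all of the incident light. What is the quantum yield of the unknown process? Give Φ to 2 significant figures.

Φ = 0.62

Photons absorbed by the actinometer: 1.91×10⁻⁶ / 0.195 = 9.795×10⁻⁶ mol.
Φ(unknown) = 6.08×10⁻⁶ / 9.795×10⁻⁶ = 0.62.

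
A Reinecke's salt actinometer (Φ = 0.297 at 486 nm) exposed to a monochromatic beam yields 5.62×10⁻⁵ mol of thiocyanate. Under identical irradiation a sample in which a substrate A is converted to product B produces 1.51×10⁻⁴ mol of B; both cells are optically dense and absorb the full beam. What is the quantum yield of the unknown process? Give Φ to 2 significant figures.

Photons absorbed by the actinometer: 5.62×10⁻⁵ / 0.297 = 1.892×10⁻⁴ mol.
Φ(unknown) = 1.51×10⁻⁴ / 1.892×10⁻⁴ = 0.80.

Φ = 0.80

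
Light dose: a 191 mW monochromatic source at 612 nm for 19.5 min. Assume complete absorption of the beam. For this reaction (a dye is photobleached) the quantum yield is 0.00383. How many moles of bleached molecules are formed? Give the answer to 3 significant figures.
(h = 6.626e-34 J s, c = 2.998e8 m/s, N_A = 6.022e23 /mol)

Photon energy at 612 nm: hc/λ = (6.626e-34)(2.998e8)/(612e-9) = 3.246e-19 J.
Energy delivered: (191 mW)(1170 s) = 223.5 J.
Photons incident: 223.5 / 3.246e-19 = 6.885e20, i.e. 6.885e20/6.022e23 = 0.001143 mol.
Product: Φ × n_abs = 0.00383 × 0.001143 = 4.378e-6 mol.

4.38e-6 mol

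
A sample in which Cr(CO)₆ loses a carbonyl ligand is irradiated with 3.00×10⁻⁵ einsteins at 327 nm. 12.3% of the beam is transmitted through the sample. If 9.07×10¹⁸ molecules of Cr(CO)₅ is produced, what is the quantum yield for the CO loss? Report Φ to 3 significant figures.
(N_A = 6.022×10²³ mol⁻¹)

Product: 9.07×10¹⁸ / 6.022×10²³ = 1.506×10⁻⁵ mol.
Fraction absorbed: 1 − 12.3/100 = 0.8770.
Photons absorbed: 0.8770 × 3.00×10⁻⁵ = 2.631×10⁻⁵ mol.
Φ = 1.506×10⁻⁵ mol / 2.631×10⁻⁵ mol photons = 0.572.

Φ = 0.572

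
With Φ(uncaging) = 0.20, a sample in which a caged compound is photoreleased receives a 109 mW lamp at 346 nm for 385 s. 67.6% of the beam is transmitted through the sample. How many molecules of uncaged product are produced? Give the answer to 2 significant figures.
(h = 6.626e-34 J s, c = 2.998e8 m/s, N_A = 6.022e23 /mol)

Photon energy at 346 nm: hc/λ = (6.626e-34)(2.998e8)/(346e-9) = 5.741e-19 J.
Energy delivered: (109 mW)(385 s) = 41.97 J.
Photons incident: 41.97 / 5.741e-19 = 7.311e19, i.e. 7.311e19/6.022e23 = 1.214e-4 mol.
Fraction absorbed: 1 − 67.6/100 = 0.3240.
Photons absorbed: 0.3240 × 1.214e-4 = 3.933e-5 mol.
Product: Φ × n_abs = 0.20 × 3.933e-5 = 7.866e-6 mol.
As a count: 7.866e-6 × 6.022e23 = 4.7e18.

4.7e18 molecules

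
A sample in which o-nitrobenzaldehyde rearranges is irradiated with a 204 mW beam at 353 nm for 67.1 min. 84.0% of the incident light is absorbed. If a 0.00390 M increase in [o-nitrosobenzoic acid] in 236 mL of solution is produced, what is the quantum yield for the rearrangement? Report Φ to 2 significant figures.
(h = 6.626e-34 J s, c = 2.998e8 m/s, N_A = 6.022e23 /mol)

Φ = 0.45

Product: (0.00390 M)(0.236 L) = 9.204e-4 mol.
Photon energy at 353 nm: hc/λ = (6.626e-34)(2.998e8)/(353e-9) = 5.627e-19 J.
Energy delivered: (204 mW)(4026 s) = 821.3 J.
Photons incident: 821.3 / 5.627e-19 = 1.460e21, i.e. 1.460e21/6.022e23 = 0.002424 mol.
Photons absorbed: 0.840 × 0.002424 = 0.002036 mol.
Φ = 9.204e-4 mol / 0.002036 mol photons = 0.45.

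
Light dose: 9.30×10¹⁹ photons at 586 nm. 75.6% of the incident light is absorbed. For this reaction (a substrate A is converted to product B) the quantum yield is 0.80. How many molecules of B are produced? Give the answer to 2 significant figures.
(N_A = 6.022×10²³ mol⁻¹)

Moles of photons: 9.30×10¹⁹ / 6.022×10²³ = 1.544×10⁻⁴ mol.
Photons absorbed: 0.756 × 1.544×10⁻⁴ = 1.167×10⁻⁴ mol.
Product: Φ × n_abs = 0.80 × 1.167×10⁻⁴ = 9.336×10⁻⁵ mol.
As a count: 9.336×10⁻⁵ × 6.022×10²³ = 5.6×10¹⁹.

5.6×10¹⁹ molecules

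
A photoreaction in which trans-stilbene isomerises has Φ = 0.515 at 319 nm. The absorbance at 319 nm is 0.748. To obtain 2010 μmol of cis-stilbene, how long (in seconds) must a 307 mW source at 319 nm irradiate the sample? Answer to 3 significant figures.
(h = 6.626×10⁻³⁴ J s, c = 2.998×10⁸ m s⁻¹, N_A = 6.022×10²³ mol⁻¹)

t ≈ 5800 s

Product: 2010 μmol = 0.00201 mol.
Photons that must be absorbed: 0.00201 / 0.515 = 0.003903 mol.
Fraction absorbed: 1 − 10^(−0.748) = 0.8214.
Incident photons needed: 0.003903 / 0.8214 = 0.004752 mol.
Photon energy: hc/λ = 6.227×10⁻¹⁹ J; per mole, 3.750×10⁵ J mol⁻¹.
Energy required: 0.004752 × 3.750×10⁵ = 1782 J.
Time: 1782 J / 0.307 W = 5800 s.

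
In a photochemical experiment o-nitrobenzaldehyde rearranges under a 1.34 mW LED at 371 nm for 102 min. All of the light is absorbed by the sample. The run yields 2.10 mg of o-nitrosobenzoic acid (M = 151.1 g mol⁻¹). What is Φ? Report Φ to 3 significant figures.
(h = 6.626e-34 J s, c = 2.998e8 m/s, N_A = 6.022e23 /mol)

Φ = 0.546

Product: 2.10 mg / 151.1 g mol⁻¹ = 1.390e-5 mol.
Photon energy at 371 nm: hc/λ = (6.626e-34)(2.998e8)/(371e-9) = 5.354e-19 J.
Energy delivered: (1.34 mW)(6120 s) = 8.201 J.
Photons incident: 8.201 / 5.354e-19 = 1.532e19, i.e. 1.532e19/6.022e23 = 2.544e-5 mol.
Φ = 1.390e-5 mol / 2.544e-5 mol photons = 0.546.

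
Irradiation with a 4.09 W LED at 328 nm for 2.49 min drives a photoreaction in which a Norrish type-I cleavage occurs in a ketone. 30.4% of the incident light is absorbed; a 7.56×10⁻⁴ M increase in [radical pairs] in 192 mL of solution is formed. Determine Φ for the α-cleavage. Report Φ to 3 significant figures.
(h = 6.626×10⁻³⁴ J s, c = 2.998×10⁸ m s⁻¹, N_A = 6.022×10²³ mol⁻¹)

Product: (7.56×10⁻⁴ M)(0.192 L) = 1.452×10⁻⁴ mol.
Photon energy at 328 nm: hc/λ = (6.626×10⁻³⁴)(2.998×10⁸)/(328×10⁻⁹) = 6.056×10⁻¹⁹ J.
Energy delivered: (4.09 W)(149.4 s) = 611.0 J.
Photons incident: 611.0 / 6.056×10⁻¹⁹ = 1.009×10²¹, i.e. 1.009×10²¹/6.022×10²³ = 0.001676 mol.
Photons absorbed: 0.304 × 0.001676 = 5.095×10⁻⁴ mol.
Φ = 1.452×10⁻⁴ mol / 5.095×10⁻⁴ mol photons = 0.285.

Φ = 0.285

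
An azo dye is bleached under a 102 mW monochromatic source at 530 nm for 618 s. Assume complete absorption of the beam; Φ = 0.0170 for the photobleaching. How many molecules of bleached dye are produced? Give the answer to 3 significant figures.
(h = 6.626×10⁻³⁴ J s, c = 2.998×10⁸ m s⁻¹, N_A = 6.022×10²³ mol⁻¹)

Photon energy at 530 nm: hc/λ = (6.626×10⁻³⁴)(2.998×10⁸)/(530×10⁻⁹) = 3.748×10⁻¹⁹ J.
Energy delivered: (102 mW)(618 s) = 63.04 J.
Photons incident: 63.04 / 3.748×10⁻¹⁹ = 1.682×10²⁰, i.e. 1.682×10²⁰/6.022×10²³ = 2.793×10⁻⁴ mol.
Product: Φ × n_abs = 0.0170 × 2.793×10⁻⁴ = 4.748×10⁻⁶ mol.
As a count: 4.748×10⁻⁶ × 6.022×10²³ = 2.86×10¹⁸.

2.86×10¹⁸ molecules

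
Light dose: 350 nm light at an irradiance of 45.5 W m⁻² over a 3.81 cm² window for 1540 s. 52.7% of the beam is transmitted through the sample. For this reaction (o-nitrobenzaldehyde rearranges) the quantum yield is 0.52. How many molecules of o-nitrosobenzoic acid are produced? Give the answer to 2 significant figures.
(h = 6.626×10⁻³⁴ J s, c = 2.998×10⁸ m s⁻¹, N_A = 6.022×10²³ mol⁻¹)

1.2×10¹⁹ molecules

Photon energy at 350 nm: hc/λ = (6.626×10⁻³⁴)(2.998×10⁸)/(350×10⁻⁹) = 5.676×10⁻¹⁹ J.
Energy delivered: (45.5 W m⁻²)(3.81×10⁻⁴ m²)(1540 s) = 26.70 J.
Photons incident: 26.70 / 5.676×10⁻¹⁹ = 4.704×10¹⁹, i.e. 4.704×10¹⁹/6.022×10²³ = 7.811×10⁻⁵ mol.
Fraction absorbed: 1 − 52.7/100 = 0.4730.
Photons absorbed: 0.4730 × 7.811×10⁻⁵ = 3.695×10⁻⁵ mol.
Product: Φ × n_abs = 0.52 × 3.695×10⁻⁵ = 1.921×10⁻⁵ mol.
As a count: 1.921×10⁻⁵ × 6.022×10²³ = 1.2×10¹⁹.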